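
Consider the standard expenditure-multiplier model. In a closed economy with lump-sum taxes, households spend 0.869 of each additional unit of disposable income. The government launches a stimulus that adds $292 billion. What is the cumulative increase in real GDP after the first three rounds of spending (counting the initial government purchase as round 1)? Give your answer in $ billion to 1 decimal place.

Round 1 adds ΔG = $292 billion; each later round is MPC = 0.869 times the previous.
After 3 rounds: 292 + 253.748 + 220.507012 = ΔG·(1 − c^3)/(1 − c) = 292 × (1 − 0.656234909)/0.131 ≈ $766.3 billion.

$766.3 billion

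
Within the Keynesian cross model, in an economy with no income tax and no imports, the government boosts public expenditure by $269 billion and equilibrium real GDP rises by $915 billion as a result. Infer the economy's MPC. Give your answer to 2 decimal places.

0.71

Implied spending multiplier k = ΔY/ΔG = 915/269 ≈ 3.4015.
Since k = 1/(1 − MPC), MPC = 1 − 1/k = 1 − ΔG/ΔY = 1 − 269/915 ≈ 0.71.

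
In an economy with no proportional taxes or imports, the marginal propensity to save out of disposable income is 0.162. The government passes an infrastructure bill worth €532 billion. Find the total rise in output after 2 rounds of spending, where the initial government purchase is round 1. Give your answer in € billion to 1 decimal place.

€977.8 billion

MPC = 1 − MPS = 1 − 0.162 = 0.838.
Round 1 adds ΔG = €532 billion; each later round is MPC = 0.838 times the previous.
After 2 rounds: 532 + 445.816 = ΔG·(1 − c^2)/(1 − c) = 532 × (1 − 0.702244)/0.162 ≈ €977.8 billion.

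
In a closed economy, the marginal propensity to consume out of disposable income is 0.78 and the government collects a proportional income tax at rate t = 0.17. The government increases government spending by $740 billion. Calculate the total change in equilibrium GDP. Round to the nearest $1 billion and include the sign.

+$2,099 billion

Spending multiplier = 1/(1 − c(1−t)) = 1/(1 − 0.78×0.83) = 1/0.3526 ≈ 2.836.
ΔY = k × ΔG = (+$740 billion) / 0.3526 ≈ +$2,099 billion.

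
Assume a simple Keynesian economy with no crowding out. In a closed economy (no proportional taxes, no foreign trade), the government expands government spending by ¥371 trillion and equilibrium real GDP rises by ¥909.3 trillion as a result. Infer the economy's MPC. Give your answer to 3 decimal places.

Implied spending multiplier k = ΔY/ΔG = 909.3/371 ≈ 2.4509.
Since k = 1/(1 − MPC), MPC = 1 − 1/k = 1 − ΔG/ΔY = 1 − 371/909.3 ≈ 0.592.

0.592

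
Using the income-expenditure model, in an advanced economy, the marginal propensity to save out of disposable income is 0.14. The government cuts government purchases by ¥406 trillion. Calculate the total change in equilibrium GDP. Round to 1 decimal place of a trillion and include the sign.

MPC = 1 − MPS = 1 − 0.14 = 0.86.
Expenditure multiplier = 1/(1 − MPC) = 1/(1 − 0.86) = 1/0.14 ≈ 7.143.
ΔY = k × ΔG = (−¥406 trillion) / 0.14 = −¥2,900 trillion.

−¥2,900.0 trillion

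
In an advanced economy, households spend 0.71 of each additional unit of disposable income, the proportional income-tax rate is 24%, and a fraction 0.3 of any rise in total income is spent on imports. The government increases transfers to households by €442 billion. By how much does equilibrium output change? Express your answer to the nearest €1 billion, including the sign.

+€413 billion

The transfer change shifts disposable income by +€442 billion, so first-round consumption changes by c·ΔTR = 0.71 × (+€442 billion) = +€313.82 billion.
Expenditure multiplier = 1/(1 − c(1−t) + m) = 1/(1 − 0.71×0.76 + 0.3) = 1/0.7604 ≈ 1.315.
The transfer multiplier is c × k ≈ 0.934, so ΔY = k × (c·ΔTR) = (+€313.82 billion) / 0.7604 ≈ +€413 billion.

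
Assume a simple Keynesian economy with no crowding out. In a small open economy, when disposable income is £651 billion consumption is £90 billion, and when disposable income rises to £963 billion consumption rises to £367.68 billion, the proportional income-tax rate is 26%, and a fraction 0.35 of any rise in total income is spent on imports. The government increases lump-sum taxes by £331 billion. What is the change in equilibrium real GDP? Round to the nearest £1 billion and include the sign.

MPC = ΔC/ΔYd = (367.68 − 90)/(963 − 651) = 277.68/312 = 0.89.
A lump-sum tax change of +£331 billion shifts disposable income by −£331 billion; first-round consumption changes by −c × ΔT = −0.89 × (+£331 billion) = −£294.59 billion.
Expenditure multiplier = 1/(1 − c(1−t) + m) = 1/(1 − 0.89×0.74 + 0.35) = 1/0.6914 ≈ 1.446.
The tax multiplier is −c × k ≈ −1.287, so ΔY = k × (−c·ΔT) = (−£294.59 billion) / 0.6914 ≈ −£426 billion.

−£426 billion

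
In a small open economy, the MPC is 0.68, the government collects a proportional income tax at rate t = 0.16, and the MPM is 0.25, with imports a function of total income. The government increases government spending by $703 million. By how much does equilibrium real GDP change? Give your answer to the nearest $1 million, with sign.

Expenditure multiplier = 1/(1 − c(1−t) + m) = 1/(1 − 0.68×0.84 + 0.25) = 1/0.6788 ≈ 1.473.
ΔY = k × ΔG = (+$703 million) / 0.6788 ≈ +$1,036 million.

+$1,036 million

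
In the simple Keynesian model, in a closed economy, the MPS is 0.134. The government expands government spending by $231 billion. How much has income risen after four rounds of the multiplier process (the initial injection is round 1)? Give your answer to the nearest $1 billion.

$754 billion

MPC = 1 − MPS = 1 − 0.134 = 0.866.
Round 1 adds ΔG = $231 billion; each later round is MPC = 0.866 times the previous.
After 4 rounds: 231 + 200.046 + 173.239836 + 150.025697976 = ΔG·(1 − c^4)/(1 − c) = 231 × (1 − 0.562434001936)/0.134 ≈ $754 billion.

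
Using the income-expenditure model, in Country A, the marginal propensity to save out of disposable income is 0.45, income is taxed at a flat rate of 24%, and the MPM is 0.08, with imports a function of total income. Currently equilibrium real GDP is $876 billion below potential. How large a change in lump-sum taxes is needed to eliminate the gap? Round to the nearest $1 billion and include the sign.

−$1,054 billion

MPC = 1 − MPS = 1 − 0.45 = 0.55.
Spending multiplier = 1/(1 − c(1−t) + m) = 1/(1 − 0.55×0.76 + 0.08) = 1/0.662 ≈ 1.511.
Tax multiplier = −c·k = −0.55/0.662 ≈ −0.831. Need ΔY = +$876 billion, so ΔT = ΔY/(−c·k) = −(+$876 billion) × 0.662 / 0.55 ≈ −$1,054 billion.
The government should cut lump-sum taxes by $1,054 billion.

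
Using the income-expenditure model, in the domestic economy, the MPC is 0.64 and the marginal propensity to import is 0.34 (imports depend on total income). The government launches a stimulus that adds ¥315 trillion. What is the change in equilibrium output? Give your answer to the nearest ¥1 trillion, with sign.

+¥450 trillion

Government-spending multiplier = 1/(1 − c + m) = 1/(1 − 0.64 + 0.34) = 1/0.7 ≈ 1.429.
ΔY = k × ΔG = (+¥315 trillion) / 0.7 = +¥450 trillion.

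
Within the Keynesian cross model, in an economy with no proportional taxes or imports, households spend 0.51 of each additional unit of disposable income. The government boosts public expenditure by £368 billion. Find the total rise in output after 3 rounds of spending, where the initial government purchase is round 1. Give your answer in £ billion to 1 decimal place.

£651.4 billion

Round 1 adds ΔG = £368 billion; each later round is MPC = 0.51 times the previous.
After 3 rounds: 368 + 187.68 + 95.7168 = ΔG·(1 − c^3)/(1 − c) = 368 × (1 − 0.132651)/0.49 ≈ £651.4 billion.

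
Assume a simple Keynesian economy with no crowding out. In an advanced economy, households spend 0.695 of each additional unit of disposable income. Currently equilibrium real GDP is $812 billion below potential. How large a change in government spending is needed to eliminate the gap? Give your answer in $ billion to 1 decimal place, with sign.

+$247.7 billion

Spending multiplier = 1/(1 − MPC) = 1/(1 − 0.695) = 1/0.305 ≈ 3.279.
Need ΔY = +$812 billion, so ΔG = ΔY/k = (+$812 billion) × 0.305 ≈ +$247.7 billion.
The government should increase government spending by $247.7 billion.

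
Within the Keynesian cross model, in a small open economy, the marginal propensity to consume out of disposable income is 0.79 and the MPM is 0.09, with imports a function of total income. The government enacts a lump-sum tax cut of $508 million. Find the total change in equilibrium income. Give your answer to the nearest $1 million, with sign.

A lump-sum tax change of −$508 million shifts disposable income by +$508 million; first-round consumption changes by −c × ΔT = −0.79 × (−$508 million) = +$401.32 million.
Expenditure multiplier = 1/(1 − c + m) = 1/(1 − 0.79 + 0.09) = 1/0.3 ≈ 3.333.
The tax multiplier is −c × k ≈ −2.633, so ΔY = k × (−c·ΔT) = (+$401.32 million) / 0.3 ≈ +$1,338 million.

+$1,338 million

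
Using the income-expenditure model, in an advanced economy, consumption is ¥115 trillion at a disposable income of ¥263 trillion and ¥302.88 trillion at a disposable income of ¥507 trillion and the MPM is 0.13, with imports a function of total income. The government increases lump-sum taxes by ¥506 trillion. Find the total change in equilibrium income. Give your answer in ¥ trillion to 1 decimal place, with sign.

−¥1,082.3 trillion

MPC = ΔC/ΔYd = (302.88 − 115)/(507 − 263) = 187.88/244 = 0.77.
A lump-sum tax change of +¥506 trillion shifts disposable income by −¥506 trillion; first-round consumption changes by −c × ΔT = −0.77 × (+¥506 trillion) = −¥389.62 trillion.
Expenditure multiplier = 1/(1 − c + m) = 1/(1 − 0.77 + 0.13) = 1/0.36 ≈ 2.778.
The tax multiplier is −c × k ≈ −2.139, so ΔY = k × (−c·ΔT) = (−¥389.62 trillion) / 0.36 ≈ −¥1,082.3 trillion.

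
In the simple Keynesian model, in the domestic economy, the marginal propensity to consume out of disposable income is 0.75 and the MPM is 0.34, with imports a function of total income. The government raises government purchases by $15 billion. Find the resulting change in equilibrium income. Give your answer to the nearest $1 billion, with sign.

Expenditure multiplier = 1/(1 − c + m) = 1/(1 − 0.75 + 0.34) = 1/0.59 ≈ 1.695.
ΔY = k × ΔG = (+$15 billion) / 0.59 ≈ +$25 billion.

+$25 billion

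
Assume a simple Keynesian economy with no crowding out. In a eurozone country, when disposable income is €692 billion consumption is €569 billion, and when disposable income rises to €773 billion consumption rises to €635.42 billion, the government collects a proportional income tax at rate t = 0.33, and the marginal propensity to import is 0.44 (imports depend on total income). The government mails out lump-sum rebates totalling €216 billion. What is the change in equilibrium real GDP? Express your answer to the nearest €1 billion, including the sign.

+€199 billion

MPC = ΔC/ΔYd = (635.42 − 569)/(773 − 692) = 66.42/81 = 0.82.
A lump-sum tax change of −€216 billion shifts disposable income by +€216 billion; first-round consumption changes by −c × ΔT = −0.82 × (−€216 billion) = +€177.12 billion.
Expenditure multiplier = 1/(1 − c(1−t) + m) = 1/(1 − 0.82×0.67 + 0.44) = 1/0.8906 ≈ 1.123.
The tax multiplier is −c × k ≈ −0.921, so ΔY = k × (−c·ΔT) = (+€177.12 billion) / 0.8906 ≈ +€199 billion.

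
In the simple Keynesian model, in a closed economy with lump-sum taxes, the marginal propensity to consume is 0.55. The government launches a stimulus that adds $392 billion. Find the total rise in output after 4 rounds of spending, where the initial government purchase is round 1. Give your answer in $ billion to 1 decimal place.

$791.4 billion

Round 1 adds ΔG = $392 billion; each later round is MPC = 0.55 times the previous.
After 4 rounds: 392 + 215.6 + 118.58 + 65.219 = ΔG·(1 − c^4)/(1 − c) = 392 × (1 − 0.09150625)/0.45 ≈ $791.4 billion.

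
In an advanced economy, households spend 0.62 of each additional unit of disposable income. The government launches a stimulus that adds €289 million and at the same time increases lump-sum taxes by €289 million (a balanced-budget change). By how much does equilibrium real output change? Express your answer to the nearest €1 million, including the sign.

Expenditure multiplier = 1/(1 − MPC) = 1/(1 − 0.62) = 1/0.38 ≈ 2.632.
ΔG contributes k·ΔG = (+€289 million) / 0.38 ≈ +€760.5 million.
ΔT of +€289 million changes first-round spending by −c·ΔT = −€179.18 million, contributing k·(−c·ΔT) = (−€179.18 million) / 0.38 ≈ −€471.5 million.
With ΔG = ΔT and no other leakages, the balanced-budget multiplier is 1, so ΔY = ΔG = +€289 million.

+€289 million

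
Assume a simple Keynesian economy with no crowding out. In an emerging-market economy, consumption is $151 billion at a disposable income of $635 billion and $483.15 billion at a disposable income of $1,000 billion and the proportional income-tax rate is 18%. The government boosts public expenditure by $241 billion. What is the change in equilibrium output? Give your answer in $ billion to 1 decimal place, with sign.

MPC = ΔC/ΔYd = (483.15 − 151)/(1,000 − 635) = 332.15/365 = 0.91.
Government-spending multiplier = 1/(1 − c(1−t)) = 1/(1 − 0.91×0.82) = 1/0.2538 ≈ 3.94.
ΔY = k × ΔG = (+$241 billion) / 0.2538 ≈ +$949.6 billion.

+$949.6 billion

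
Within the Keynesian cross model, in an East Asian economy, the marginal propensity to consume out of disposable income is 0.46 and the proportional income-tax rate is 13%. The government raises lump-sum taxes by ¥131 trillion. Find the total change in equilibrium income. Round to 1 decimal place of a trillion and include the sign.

−¥100.5 trillion

A lump-sum tax change of +¥131 trillion shifts disposable income by −¥131 trillion; first-round consumption changes by −c × ΔT = −0.46 × (+¥131 trillion) = −¥60.26 trillion.
Expenditure multiplier = 1/(1 − c(1−t)) = 1/(1 − 0.46×0.87) = 1/0.5998 ≈ 1.667.
The tax multiplier is −c × k ≈ −0.767, so ΔY = k × (−c·ΔT) = (−¥60.26 trillion) / 0.5998 ≈ −¥100.5 trillion.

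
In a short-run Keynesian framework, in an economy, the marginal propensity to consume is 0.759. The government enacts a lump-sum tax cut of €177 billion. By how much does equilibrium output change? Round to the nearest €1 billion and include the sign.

+€557 billion

A lump-sum tax change of −€177 billion shifts disposable income by +€177 billion; first-round consumption changes by −c × ΔT = −0.759 × (−€177 billion) = +€134.343 billion.
Expenditure multiplier = 1/(1 − MPC) = 1/(1 − 0.759) = 1/0.241 ≈ 4.149.
The tax multiplier is −c × k ≈ −3.149, so ΔY = k × (−c·ΔT) = (+€134.343 billion) / 0.241 ≈ +€557 billion.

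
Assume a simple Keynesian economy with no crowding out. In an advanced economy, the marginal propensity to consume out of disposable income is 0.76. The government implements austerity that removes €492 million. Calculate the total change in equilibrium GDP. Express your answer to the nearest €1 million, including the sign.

−€2,050 million

Government-spending multiplier = 1/(1 − MPC) = 1/(1 − 0.76) = 1/0.24 ≈ 4.167.
ΔY = k × ΔG = (−€492 million) / 0.24 = −€2,050 million.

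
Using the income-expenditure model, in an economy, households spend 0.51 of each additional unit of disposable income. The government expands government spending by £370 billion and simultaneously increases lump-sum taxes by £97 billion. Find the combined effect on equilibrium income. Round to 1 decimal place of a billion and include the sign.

Expenditure multiplier = 1/(1 − MPC) = 1/(1 − 0.51) = 1/0.49 ≈ 2.041.
ΔG contributes k·ΔG = (+£370 billion) / 0.49 ≈ +£755.1 billion.
ΔT of +£97 billion changes first-round spending by −c·ΔT = −£49.47 billion, contributing k·(−c·ΔT) = (−£49.47 billion) / 0.49 ≈ −£101 billion.
Net ΔY = k(ΔG − c·ΔT) = (+£320.53 billion) / 0.49 ≈ +£654.1 billion.

+£654.1 billion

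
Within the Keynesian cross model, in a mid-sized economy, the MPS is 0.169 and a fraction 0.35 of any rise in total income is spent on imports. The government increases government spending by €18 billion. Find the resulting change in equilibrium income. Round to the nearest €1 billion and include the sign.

+€35 billion

MPC = 1 − MPS = 1 − 0.169 = 0.831.
Government-spending multiplier = 1/(1 − c + m) = 1/(1 − 0.831 + 0.35) = 1/0.519 ≈ 1.927.
ΔY = k × ΔG = (+€18 billion) / 0.519 ≈ +€35 billion.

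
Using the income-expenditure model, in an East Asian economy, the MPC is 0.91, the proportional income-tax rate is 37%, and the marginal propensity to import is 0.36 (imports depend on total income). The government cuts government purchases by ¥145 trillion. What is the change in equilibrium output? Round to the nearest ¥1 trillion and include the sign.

Government-spending multiplier = 1/(1 − c(1−t) + m) = 1/(1 − 0.91×0.63 + 0.36) = 1/0.7867 ≈ 1.271.
ΔY = k × ΔG = (−¥145 trillion) / 0.7867 ≈ −¥184 trillion.

−¥184 trillion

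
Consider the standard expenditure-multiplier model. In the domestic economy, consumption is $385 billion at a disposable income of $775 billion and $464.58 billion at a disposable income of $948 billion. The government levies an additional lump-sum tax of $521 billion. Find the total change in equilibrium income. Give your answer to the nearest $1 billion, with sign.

MPC = ΔC/ΔYd = (464.58 − 385)/(948 − 775) = 79.58/173 = 0.46.
A lump-sum tax change of +$521 billion shifts disposable income by −$521 billion; first-round consumption changes by −c × ΔT = −0.46 × (+$521 billion) = −$239.66 billion.
Expenditure multiplier = 1/(1 − MPC) = 1/(1 − 0.46) = 1/0.54 ≈ 1.852.
The tax multiplier is −c × k ≈ −0.852, so ΔY = k × (−c·ΔT) = (−$239.66 billion) / 0.54 ≈ −$444 billion.

−$444 billion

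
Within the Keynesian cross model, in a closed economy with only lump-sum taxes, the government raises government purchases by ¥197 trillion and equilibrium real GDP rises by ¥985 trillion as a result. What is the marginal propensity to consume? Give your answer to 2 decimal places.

0.80

Implied spending multiplier k = ΔY/ΔG = 985/197 = 5.
Since k = 1/(1 − MPC), MPC = 1 − 1/k = 1 − ΔG/ΔY = 1 − 197/985 = 0.80.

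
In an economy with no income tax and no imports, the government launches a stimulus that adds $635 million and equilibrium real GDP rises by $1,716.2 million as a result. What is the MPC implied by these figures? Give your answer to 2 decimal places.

0.63

Implied spending multiplier k = ΔY/ΔG = 1,716.2/635 ≈ 2.7027.
Since k = 1/(1 − MPC), MPC = 1 − 1/k = 1 − ΔG/ΔY = 1 − 635/1,716.2 ≈ 0.63.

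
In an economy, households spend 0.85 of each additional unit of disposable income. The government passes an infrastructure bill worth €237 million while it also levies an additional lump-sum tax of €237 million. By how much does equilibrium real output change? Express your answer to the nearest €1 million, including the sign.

Expenditure multiplier = 1/(1 − MPC) = 1/(1 − 0.85) = 1/0.15 ≈ 6.667.
ΔG contributes k·ΔG = (+€237 million) / 0.15 = +€1,580 million.
ΔT of +€237 million changes first-round spending by −c·ΔT = −€201.45 million, contributing k·(−c·ΔT) = (−€201.45 million) / 0.15 = −€1,343 million.
With ΔG = ΔT and no other leakages, the balanced-budget multiplier is 1, so ΔY = ΔG = +€237 million.

+€237 million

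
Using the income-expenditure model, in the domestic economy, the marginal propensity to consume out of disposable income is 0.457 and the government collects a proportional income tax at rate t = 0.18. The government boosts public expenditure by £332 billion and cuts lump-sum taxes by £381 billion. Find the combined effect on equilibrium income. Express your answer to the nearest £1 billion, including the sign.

Expenditure multiplier = 1/(1 − c(1−t)) = 1/(1 − 0.457×0.82) = 1/0.62526 ≈ 1.599.
ΔG contributes k·ΔG = (+£332 billion) / 0.62526 ≈ +£531 billion.
ΔT of −£381 billion changes first-round spending by −c·ΔT = +£174.117 billion, contributing k·(−c·ΔT) = (+£174.117 billion) / 0.62526 ≈ +£278.5 billion.
Net ΔY = k(ΔG − c·ΔT) = (+£506.117 billion) / 0.62526 ≈ +£809 billion.

+£809 billion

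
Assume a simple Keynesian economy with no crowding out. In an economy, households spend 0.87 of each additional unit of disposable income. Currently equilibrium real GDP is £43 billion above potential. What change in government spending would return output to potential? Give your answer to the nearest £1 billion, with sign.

−£6 billion

Spending multiplier = 1/(1 − MPC) = 1/(1 − 0.87) = 1/0.13 ≈ 7.692.
Need ΔY = −£43 billion, so ΔG = ΔY/k = (−£43 billion) × 0.13 ≈ −£6 billion.
The government should cut government spending by £6 billion.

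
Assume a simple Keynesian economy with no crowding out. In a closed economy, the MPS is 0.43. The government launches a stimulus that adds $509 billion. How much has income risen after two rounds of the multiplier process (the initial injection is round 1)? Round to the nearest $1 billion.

$799 billion

MPC = 1 − MPS = 1 − 0.43 = 0.57.
Round 1 adds ΔG = $509 billion; each later round is MPC = 0.57 times the previous.
After 2 rounds: 509 + 290.13 = ΔG·(1 − c^2)/(1 − c) = 509 × (1 − 0.3249)/0.43 ≈ $799 billion.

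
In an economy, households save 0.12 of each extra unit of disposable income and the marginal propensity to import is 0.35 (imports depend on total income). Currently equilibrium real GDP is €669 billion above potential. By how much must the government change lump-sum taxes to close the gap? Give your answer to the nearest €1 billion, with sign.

+€357 billion

MPC = 1 − MPS = 1 − 0.12 = 0.88.
Spending multiplier = 1/(1 − c + m) = 1/(1 − 0.88 + 0.35) = 1/0.47 ≈ 2.128.
Tax multiplier = −c·k = −0.88/0.47 ≈ −1.872. Need ΔY = −€669 billion, so ΔT = ΔY/(−c·k) = −(−€669 billion) × 0.47 / 0.88 ≈ +€357 billion.
The government should raise lump-sum taxes by €357 billion.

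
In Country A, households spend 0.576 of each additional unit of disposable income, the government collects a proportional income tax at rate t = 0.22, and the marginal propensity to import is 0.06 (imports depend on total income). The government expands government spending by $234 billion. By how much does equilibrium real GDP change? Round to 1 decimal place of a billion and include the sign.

+$383.2 billion

Expenditure multiplier = 1/(1 − c(1−t) + m) = 1/(1 − 0.576×0.78 + 0.06) = 1/0.61072 ≈ 1.637.
ΔY = k × ΔG = (+$234 billion) / 0.61072 ≈ +$383.2 billion.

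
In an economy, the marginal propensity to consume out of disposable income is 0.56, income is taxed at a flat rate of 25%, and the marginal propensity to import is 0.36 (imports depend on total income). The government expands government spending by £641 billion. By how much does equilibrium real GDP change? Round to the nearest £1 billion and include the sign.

+£682 billion

Expenditure multiplier = 1/(1 − c(1−t) + m) = 1/(1 − 0.56×0.75 + 0.36) = 1/0.94 ≈ 1.064.
ΔY = k × ΔG = (+£641 billion) / 0.94 ≈ +£682 billion.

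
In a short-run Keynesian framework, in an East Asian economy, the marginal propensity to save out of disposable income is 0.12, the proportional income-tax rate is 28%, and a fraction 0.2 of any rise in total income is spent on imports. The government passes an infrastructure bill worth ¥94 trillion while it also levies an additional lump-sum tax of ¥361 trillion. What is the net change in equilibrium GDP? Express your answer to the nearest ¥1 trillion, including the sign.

−¥395 trillion

MPC = 1 − MPS = 1 − 0.12 = 0.88.
Expenditure multiplier = 1/(1 − c(1−t) + m) = 1/(1 − 0.88×0.72 + 0.2) = 1/0.5664 ≈ 1.766.
ΔG contributes k·ΔG = (+¥94 trillion) / 0.5664 ≈ +¥166 trillion.
ΔT of +¥361 trillion changes first-round spending by −c·ΔT = −¥317.68 trillion, contributing k·(−c·ΔT) = (−¥317.68 trillion) / 0.5664 ≈ −¥560.9 trillion.
Net ΔY = k(ΔG − c·ΔT) = (−¥223.68 trillion) / 0.5664 ≈ −¥395 trillion.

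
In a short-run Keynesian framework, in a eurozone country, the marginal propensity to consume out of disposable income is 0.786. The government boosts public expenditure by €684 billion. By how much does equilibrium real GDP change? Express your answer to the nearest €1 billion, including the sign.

+€3,196 billion

Government-spending multiplier = 1/(1 − MPC) = 1/(1 − 0.786) = 1/0.214 ≈ 4.673.
ΔY = k × ΔG = (+€684 billion) / 0.214 ≈ +€3,196 billion.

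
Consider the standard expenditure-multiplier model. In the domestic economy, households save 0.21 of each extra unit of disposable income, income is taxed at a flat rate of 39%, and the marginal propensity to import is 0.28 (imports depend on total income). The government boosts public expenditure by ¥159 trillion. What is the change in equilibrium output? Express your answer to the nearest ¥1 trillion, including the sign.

MPC = 1 − MPS = 1 − 0.21 = 0.79.
Government-spending multiplier = 1/(1 − c(1−t) + m) = 1/(1 − 0.79×0.61 + 0.28) = 1/0.7981 ≈ 1.253.
ΔY = k × ΔG = (+¥159 trillion) / 0.7981 ≈ +¥199 trillion.

+¥199 trillion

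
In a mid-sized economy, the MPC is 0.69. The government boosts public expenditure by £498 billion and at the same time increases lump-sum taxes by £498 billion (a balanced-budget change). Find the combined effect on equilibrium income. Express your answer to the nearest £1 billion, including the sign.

+£498 billion

Expenditure multiplier = 1/(1 − MPC) = 1/(1 − 0.69) = 1/0.31 ≈ 3.226.
ΔG contributes k·ΔG = (+£498 billion) / 0.31 ≈ +£1,606.5 billion.
ΔT of +£498 billion changes first-round spending by −c·ΔT = −£343.62 billion, contributing k·(−c·ΔT) = (−£343.62 billion) / 0.31 ≈ −£1,108.5 billion.
With ΔG = ΔT and no other leakages, the balanced-budget multiplier is 1, so ΔY = ΔG = +£498 billion.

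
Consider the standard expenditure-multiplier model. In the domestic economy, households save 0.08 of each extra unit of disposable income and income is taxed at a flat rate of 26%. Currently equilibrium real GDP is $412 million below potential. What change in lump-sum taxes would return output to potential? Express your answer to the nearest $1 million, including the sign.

MPC = 1 − MPS = 1 − 0.08 = 0.92.
Spending multiplier = 1/(1 − c(1−t)) = 1/(1 − 0.92×0.74) = 1/0.3192 ≈ 3.133.
Tax multiplier = −c·k = −0.92/0.3192 ≈ −2.882. Need ΔY = +$412 million, so ΔT = ΔY/(−c·k) = −(+$412 million) × 0.3192 / 0.92 ≈ −$143 million.
The government should cut lump-sum taxes by $143 million.

−$143 million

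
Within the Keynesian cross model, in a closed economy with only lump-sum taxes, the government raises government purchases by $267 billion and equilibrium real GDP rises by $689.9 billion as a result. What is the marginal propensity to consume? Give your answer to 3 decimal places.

0.613

Implied spending multiplier k = ΔY/ΔG = 689.9/267 ≈ 2.5839.
Since k = 1/(1 − MPC), MPC = 1 − 1/k = 1 − ΔG/ΔY = 1 − 267/689.9 ≈ 0.613.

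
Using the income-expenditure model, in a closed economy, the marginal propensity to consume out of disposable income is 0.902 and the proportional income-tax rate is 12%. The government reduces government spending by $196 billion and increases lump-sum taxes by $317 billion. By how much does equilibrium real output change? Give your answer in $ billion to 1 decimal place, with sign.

Expenditure multiplier = 1/(1 − c(1−t)) = 1/(1 − 0.902×0.88) = 1/0.20624 ≈ 4.849.
ΔG contributes k·ΔG = (−$196 billion) / 0.20624 ≈ −$950.3 billion.
ΔT of +$317 billion changes first-round spending by −c·ΔT = −$285.934 billion, contributing k·(−c·ΔT) = (−$285.934 billion) / 0.20624 ≈ −$1,386.4 billion.
Net ΔY = k(ΔG − c·ΔT) = (−$481.934 billion) / 0.20624 ≈ −$2,336.8 billion.

−$2,336.8 billion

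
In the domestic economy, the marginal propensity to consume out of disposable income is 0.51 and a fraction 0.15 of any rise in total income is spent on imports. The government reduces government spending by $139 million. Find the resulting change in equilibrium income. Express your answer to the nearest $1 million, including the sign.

−$217 million

Spending multiplier = 1/(1 − c + m) = 1/(1 − 0.51 + 0.15) = 1/0.64 ≈ 1.563.
ΔY = k × ΔG = (−$139 million) / 0.64 ≈ −$217 million.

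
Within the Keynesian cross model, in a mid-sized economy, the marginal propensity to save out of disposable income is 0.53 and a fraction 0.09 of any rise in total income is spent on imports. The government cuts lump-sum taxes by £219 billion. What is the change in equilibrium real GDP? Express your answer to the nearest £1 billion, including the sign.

+£166 billion

MPC = 1 − MPS = 1 − 0.53 = 0.47.
A lump-sum tax change of −£219 billion shifts disposable income by +£219 billion; first-round consumption changes by −c × ΔT = −0.47 × (−£219 billion) = +£102.93 billion.
Expenditure multiplier = 1/(1 − c + m) = 1/(1 − 0.47 + 0.09) = 1/0.62 ≈ 1.613.
The tax multiplier is −c × k ≈ −0.758, so ΔY = k × (−c·ΔT) = (+£102.93 billion) / 0.62 ≈ +£166 billion.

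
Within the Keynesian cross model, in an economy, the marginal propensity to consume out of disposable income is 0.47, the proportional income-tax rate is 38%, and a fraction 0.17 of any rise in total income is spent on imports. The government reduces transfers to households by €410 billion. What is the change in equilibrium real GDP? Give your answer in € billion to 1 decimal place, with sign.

−€219.3 billion

The transfer change shifts disposable income by −€410 billion, so first-round consumption changes by c·ΔTR = 0.47 × (−€410 billion) = −€192.7 billion.
Expenditure multiplier = 1/(1 − c(1−t) + m) = 1/(1 − 0.47×0.62 + 0.17) = 1/0.8786 ≈ 1.138.
The transfer multiplier is c × k ≈ 0.535, so ΔY = k × (c·ΔTR) = (−€192.7 billion) / 0.8786 ≈ −€219.3 billion.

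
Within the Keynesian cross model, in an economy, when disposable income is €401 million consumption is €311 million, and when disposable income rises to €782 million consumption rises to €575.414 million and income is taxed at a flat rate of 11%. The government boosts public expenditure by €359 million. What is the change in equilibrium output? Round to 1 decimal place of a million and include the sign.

+€939.0 million

MPC = ΔC/ΔYd = (575.414 − 311)/(782 − 401) = 264.414/381 = 0.694.
Expenditure multiplier = 1/(1 − c(1−t)) = 1/(1 − 0.694×0.89) = 1/0.38234 ≈ 2.615.
ΔY = k × ΔG = (+€359 million) / 0.38234 ≈ +€939 million.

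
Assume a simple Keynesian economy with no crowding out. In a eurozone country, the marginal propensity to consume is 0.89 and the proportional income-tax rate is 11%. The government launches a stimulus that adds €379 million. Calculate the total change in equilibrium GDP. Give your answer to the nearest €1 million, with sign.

Expenditure multiplier = 1/(1 − c(1−t)) = 1/(1 − 0.89×0.89) = 1/0.2079 ≈ 4.81.
ΔY = k × ΔG = (+€379 million) / 0.2079 ≈ +€1,823 million.

+€1,823 million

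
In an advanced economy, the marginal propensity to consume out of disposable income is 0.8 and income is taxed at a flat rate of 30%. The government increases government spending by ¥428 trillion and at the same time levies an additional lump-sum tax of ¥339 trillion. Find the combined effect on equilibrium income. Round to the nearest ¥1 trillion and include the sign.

+¥356 trillion

Expenditure multiplier = 1/(1 − c(1−t)) = 1/(1 − 0.8×0.7) = 1/0.44 ≈ 2.273.
ΔG contributes k·ΔG = (+¥428 trillion) / 0.44 ≈ +¥972.7 trillion.
ΔT of +¥339 trillion changes first-round spending by −c·ΔT = −¥271.2 trillion, contributing k·(−c·ΔT) = (−¥271.2 trillion) / 0.44 ≈ −¥616.4 trillion.
Net ΔY = k(ΔG − c·ΔT) = (+¥156.8 trillion) / 0.44 ≈ +¥356 trillion.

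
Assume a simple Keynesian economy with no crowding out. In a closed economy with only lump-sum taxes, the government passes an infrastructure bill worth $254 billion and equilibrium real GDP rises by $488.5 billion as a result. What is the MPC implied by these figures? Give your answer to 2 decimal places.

Implied spending multiplier k = ΔY/ΔG = 488.5/254 ≈ 1.9232.
Since k = 1/(1 − MPC), MPC = 1 − 1/k = 1 − ΔG/ΔY = 1 − 254/488.5 ≈ 0.48.

0.48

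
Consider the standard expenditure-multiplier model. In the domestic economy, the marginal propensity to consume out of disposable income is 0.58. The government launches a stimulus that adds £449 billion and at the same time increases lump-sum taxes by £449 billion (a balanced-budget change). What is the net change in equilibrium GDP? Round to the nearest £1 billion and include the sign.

Expenditure multiplier = 1/(1 − MPC) = 1/(1 − 0.58) = 1/0.42 ≈ 2.381.
ΔG contributes k·ΔG = (+£449 billion) / 0.42 ≈ +£1,069 billion.
ΔT of +£449 billion changes first-round spending by −c·ΔT = −£260.42 billion, contributing k·(−c·ΔT) = (−£260.42 billion) / 0.42 ≈ −£620 billion.
With ΔG = ΔT and no other leakages, the balanced-budget multiplier is 1, so ΔY = ΔG = +£449 billion.

+£449 billion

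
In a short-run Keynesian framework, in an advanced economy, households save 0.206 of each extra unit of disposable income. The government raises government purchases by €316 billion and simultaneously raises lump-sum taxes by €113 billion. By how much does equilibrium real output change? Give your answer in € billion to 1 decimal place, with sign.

MPC = 1 − MPS = 1 − 0.206 = 0.794.
Expenditure multiplier = 1/(1 − MPC) = 1/(1 − 0.794) = 1/0.206 ≈ 4.854.
ΔG contributes k·ΔG = (+€316 billion) / 0.206 ≈ +€1,534 billion.
ΔT of +€113 billion changes first-round spending by −c·ΔT = −€89.722 billion, contributing k·(−c·ΔT) = (−€89.722 billion) / 0.206 ≈ −€435.5 billion.
Net ΔY = k(ΔG − c·ΔT) = (+€226.278 billion) / 0.206 ≈ +€1,098.4 billion.

+€1,098.4 billion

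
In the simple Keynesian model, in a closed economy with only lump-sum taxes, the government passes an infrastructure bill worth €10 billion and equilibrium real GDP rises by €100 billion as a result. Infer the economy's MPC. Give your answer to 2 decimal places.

0.90

Implied spending multiplier k = ΔY/ΔG = 100/10 = 10.
Since k = 1/(1 − MPC), MPC = 1 − 1/k = 1 − ΔG/ΔY = 1 − 10/100 = 0.90.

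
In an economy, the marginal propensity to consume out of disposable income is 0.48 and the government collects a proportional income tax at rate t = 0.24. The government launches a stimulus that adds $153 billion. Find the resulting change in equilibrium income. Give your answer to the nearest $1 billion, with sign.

Spending multiplier = 1/(1 − c(1−t)) = 1/(1 − 0.48×0.76) = 1/0.6352 ≈ 1.574.
ΔY = k × ΔG = (+$153 billion) / 0.6352 ≈ +$241 billion.

+$241 billion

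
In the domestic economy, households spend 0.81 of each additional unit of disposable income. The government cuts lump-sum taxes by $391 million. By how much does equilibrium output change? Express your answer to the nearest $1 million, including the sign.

A lump-sum tax change of −$391 million shifts disposable income by +$391 million; first-round consumption changes by −c × ΔT = −0.81 × (−$391 million) = +$316.71 million.
Expenditure multiplier = 1/(1 − MPC) = 1/(1 − 0.81) = 1/0.19 ≈ 5.263.
The tax multiplier is −c × k ≈ −4.263, so ΔY = k × (−c·ΔT) = (+$316.71 million) / 0.19 ≈ +$1,667 million.

+$1,667 million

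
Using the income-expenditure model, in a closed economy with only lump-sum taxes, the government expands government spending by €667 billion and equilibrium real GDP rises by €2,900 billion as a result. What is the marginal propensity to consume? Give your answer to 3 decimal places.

Implied spending multiplier k = ΔY/ΔG = 2,900/667 ≈ 4.3478.
Since k = 1/(1 − MPC), MPC = 1 − 1/k = 1 − ΔG/ΔY = 1 − 667/2,900 = 0.770.

0.770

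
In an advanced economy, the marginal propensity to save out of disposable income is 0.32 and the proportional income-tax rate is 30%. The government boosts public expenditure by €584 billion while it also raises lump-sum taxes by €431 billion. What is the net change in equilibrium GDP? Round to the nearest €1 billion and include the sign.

+€555 billion

MPC = 1 − MPS = 1 − 0.32 = 0.68.
Expenditure multiplier = 1/(1 − c(1−t)) = 1/(1 − 0.68×0.7) = 1/0.524 ≈ 1.908.
ΔG contributes k·ΔG = (+€584 billion) / 0.524 ≈ +€1,114.5 billion.
ΔT of +€431 billion changes first-round spending by −c·ΔT = −€293.08 billion, contributing k·(−c·ΔT) = (−€293.08 billion) / 0.524 ≈ −€559.3 billion.
Net ΔY = k(ΔG − c·ΔT) = (+€290.92 billion) / 0.524 ≈ +€555 billion.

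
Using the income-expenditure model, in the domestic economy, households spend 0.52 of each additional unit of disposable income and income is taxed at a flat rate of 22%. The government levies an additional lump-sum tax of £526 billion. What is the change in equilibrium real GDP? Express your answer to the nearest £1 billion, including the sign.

A lump-sum tax change of +£526 billion shifts disposable income by −£526 billion; first-round consumption changes by −c × ΔT = −0.52 × (+£526 billion) = −£273.52 billion.
Expenditure multiplier = 1/(1 − c(1−t)) = 1/(1 − 0.52×0.78) = 1/0.5944 ≈ 1.682.
The tax multiplier is −c × k ≈ −0.875, so ΔY = k × (−c·ΔT) = (−£273.52 billion) / 0.5944 ≈ −£460 billion.

−£460 billion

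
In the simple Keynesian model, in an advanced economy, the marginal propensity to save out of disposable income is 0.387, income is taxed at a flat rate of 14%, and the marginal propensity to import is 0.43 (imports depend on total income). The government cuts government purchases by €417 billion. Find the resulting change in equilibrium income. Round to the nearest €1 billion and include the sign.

−€462 billion

MPC = 1 − MPS = 1 − 0.387 = 0.613.
Government-spending multiplier = 1/(1 − c(1−t) + m) = 1/(1 − 0.613×0.86 + 0.43) = 1/0.90282 ≈ 1.108.
ΔY = k × ΔG = (−€417 billion) / 0.90282 ≈ −€462 billion.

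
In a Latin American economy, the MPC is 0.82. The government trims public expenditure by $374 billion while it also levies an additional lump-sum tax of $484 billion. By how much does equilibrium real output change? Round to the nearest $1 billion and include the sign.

−$4,283 billion

Expenditure multiplier = 1/(1 − MPC) = 1/(1 − 0.82) = 1/0.18 ≈ 5.556.
ΔG contributes k·ΔG = (−$374 billion) / 0.18 ≈ −$2,077.8 billion.
ΔT of +$484 billion changes first-round spending by −c·ΔT = −$396.88 billion, contributing k·(−c·ΔT) = (−$396.88 billion) / 0.18 ≈ −$2,204.9 billion.
Net ΔY = k(ΔG − c·ΔT) = (−$770.88 billion) / 0.18 ≈ −$4,283 billion.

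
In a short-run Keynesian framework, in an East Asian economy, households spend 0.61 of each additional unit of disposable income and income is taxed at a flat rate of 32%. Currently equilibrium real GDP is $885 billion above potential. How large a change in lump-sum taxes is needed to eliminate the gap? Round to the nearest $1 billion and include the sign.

Spending multiplier = 1/(1 − c(1−t)) = 1/(1 − 0.61×0.68) = 1/0.5852 ≈ 1.709.
Tax multiplier = −c·k = −0.61/0.5852 ≈ −1.042. Need ΔY = −$885 billion, so ΔT = ΔY/(−c·k) = −(−$885 billion) × 0.5852 / 0.61 ≈ +$849 billion.
The government should raise lump-sum taxes by $849 billion.

+$849 billion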